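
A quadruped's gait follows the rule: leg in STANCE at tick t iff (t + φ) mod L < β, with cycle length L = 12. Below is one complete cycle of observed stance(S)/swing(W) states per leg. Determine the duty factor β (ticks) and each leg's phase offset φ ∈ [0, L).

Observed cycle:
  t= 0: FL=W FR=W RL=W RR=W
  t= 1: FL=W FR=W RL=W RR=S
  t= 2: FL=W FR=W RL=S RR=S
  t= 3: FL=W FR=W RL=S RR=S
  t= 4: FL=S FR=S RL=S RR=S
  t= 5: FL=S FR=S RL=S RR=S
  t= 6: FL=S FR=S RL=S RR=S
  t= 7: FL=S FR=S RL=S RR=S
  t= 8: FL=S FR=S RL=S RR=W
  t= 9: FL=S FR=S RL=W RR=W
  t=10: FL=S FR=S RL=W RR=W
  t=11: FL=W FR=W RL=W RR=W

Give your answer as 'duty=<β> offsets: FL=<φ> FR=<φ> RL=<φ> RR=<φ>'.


duty β = stance ticks per leg = 7
FL: stance ticks = 7; W→S at t=4 → φ=8
FR: stance ticks = 7; W→S at t=4 → φ=8
RL: stance ticks = 7; W→S at t=2 → φ=10
RR: stance ticks = 7; W→S at t=1 → φ=11

duty=7 offsets: FL=8 FR=8 RL=10 RR=11


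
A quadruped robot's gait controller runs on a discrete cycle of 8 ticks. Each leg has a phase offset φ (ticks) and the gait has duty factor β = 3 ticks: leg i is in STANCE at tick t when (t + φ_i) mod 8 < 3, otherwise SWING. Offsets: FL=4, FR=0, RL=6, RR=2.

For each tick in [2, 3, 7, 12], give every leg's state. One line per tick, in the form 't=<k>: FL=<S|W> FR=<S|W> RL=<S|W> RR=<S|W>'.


t=2: phase=(6,2,0,4) vs β=3 → FL=W FR=S RL=S RR=W
t=3: phase=(7,3,1,5) vs β=3 → FL=W FR=W RL=S RR=W
t=7: phase=(3,7,5,1) vs β=3 → FL=W FR=W RL=W RR=S
t=12: phase=(0,4,2,6) vs β=3 → FL=S FR=W RL=S RR=W

t=2: FL=W FR=S RL=S RR=W
t=3: FL=W FR=W RL=S RR=W
t=7: FL=W FR=W RL=W RR=S
t=12: FL=S FR=W RL=S RR=W


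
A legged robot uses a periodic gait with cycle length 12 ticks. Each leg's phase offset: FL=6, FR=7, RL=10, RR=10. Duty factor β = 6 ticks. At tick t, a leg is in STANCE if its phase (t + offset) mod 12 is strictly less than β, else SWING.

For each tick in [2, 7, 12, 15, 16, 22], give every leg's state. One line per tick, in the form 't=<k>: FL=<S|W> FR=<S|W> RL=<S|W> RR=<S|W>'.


t=2: phase=(8,9,0,0) vs β=6 → FL=W FR=W RL=S RR=S
t=7: phase=(1,2,5,5) vs β=6 → FL=S FR=S RL=S RR=S
t=12: phase=(6,7,10,10) vs β=6 → FL=W FR=W RL=W RR=W
t=15: phase=(9,10,1,1) vs β=6 → FL=W FR=W RL=S RR=S
t=16: phase=(10,11,2,2) vs β=6 → FL=W FR=W RL=S RR=S
t=22: phase=(4,5,8,8) vs β=6 → FL=S FR=S RL=W RR=W

t=2: FL=W FR=W RL=S RR=S
t=7: FL=S FR=S RL=S RR=S
t=12: FL=W FR=W RL=W RR=W
t=15: FL=W FR=W RL=S RR=S
t=16: FL=W FR=W RL=S RR=S
t=22: FL=S FR=S RL=W RR=W


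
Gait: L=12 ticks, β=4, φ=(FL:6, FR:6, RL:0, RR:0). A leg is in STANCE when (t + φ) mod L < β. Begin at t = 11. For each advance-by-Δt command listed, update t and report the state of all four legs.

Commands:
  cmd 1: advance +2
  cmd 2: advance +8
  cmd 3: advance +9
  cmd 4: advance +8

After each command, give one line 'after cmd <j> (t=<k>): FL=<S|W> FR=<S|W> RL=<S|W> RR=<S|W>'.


after cmd 1 (t=13): FL=W FR=W RL=S RR=S
after cmd 2 (t=21): FL=S FR=S RL=W RR=W
after cmd 3 (t=30): FL=S FR=S RL=W RR=W
after cmd 4 (t=38): FL=W FR=W RL=S RR=S

start t=11: FL=W FR=W RL=W RR=W
cmd 1: advance +2 → t=13, phase=(7,7,1,1) → FL=W FR=W RL=S RR=S
cmd 2: advance +8 → t=21, phase=(3,3,9,9) → FL=S FR=S RL=W RR=W
cmd 3: advance +9 → t=30, phase=(0,0,6,6) → FL=S FR=S RL=W RR=W
cmd 4: advance +8 → t=38, phase=(8,8,2,2) → FL=W FR=W RL=S RR=S


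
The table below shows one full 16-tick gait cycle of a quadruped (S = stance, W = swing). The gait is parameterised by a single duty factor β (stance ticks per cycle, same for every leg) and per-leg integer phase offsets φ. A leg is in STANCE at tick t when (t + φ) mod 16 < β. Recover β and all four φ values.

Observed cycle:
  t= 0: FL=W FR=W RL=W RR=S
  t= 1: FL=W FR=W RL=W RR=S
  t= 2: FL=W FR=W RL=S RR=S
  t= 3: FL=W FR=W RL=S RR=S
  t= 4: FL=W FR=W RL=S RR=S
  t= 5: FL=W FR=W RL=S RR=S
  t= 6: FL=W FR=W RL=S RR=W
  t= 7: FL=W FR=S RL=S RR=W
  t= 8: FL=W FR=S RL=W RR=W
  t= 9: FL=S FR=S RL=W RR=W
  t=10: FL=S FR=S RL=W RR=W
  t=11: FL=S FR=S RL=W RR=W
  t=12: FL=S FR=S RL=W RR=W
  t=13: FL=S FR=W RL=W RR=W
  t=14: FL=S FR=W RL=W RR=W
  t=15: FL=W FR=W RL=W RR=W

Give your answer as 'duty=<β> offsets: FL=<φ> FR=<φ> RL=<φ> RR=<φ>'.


duty=6 offsets: FL=7 FR=9 RL=14 RR=0

duty β = stance ticks per leg = 6
FL: stance ticks = 6; W→S at t=9 → φ=7
FR: stance ticks = 6; W→S at t=7 → φ=9
RL: stance ticks = 6; W→S at t=2 → φ=14
RR: stance ticks = 6; W→S at t=0 → φ=0


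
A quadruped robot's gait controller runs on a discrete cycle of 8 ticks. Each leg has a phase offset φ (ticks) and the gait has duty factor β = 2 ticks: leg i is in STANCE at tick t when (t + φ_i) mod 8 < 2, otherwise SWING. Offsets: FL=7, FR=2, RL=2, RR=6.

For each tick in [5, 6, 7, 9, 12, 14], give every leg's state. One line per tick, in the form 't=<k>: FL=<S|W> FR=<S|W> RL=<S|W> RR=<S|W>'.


t=5: phase=(4,7,7,3) vs β=2 → FL=W FR=W RL=W RR=W
t=6: phase=(5,0,0,4) vs β=2 → FL=W FR=S RL=S RR=W
t=7: phase=(6,1,1,5) vs β=2 → FL=W FR=S RL=S RR=W
t=9: phase=(0,3,3,7) vs β=2 → FL=S FR=W RL=W RR=W
t=12: phase=(3,6,6,2) vs β=2 → FL=W FR=W RL=W RR=W
t=14: phase=(5,0,0,4) vs β=2 → FL=W FR=S RL=S RR=W

t=5: FL=W FR=W RL=W RR=W
t=6: FL=W FR=S RL=S RR=W
t=7: FL=W FR=S RL=S RR=W
t=9: FL=S FR=W RL=W RR=W
t=12: FL=W FR=W RL=W RR=W
t=14: FL=W FR=S RL=S RR=W


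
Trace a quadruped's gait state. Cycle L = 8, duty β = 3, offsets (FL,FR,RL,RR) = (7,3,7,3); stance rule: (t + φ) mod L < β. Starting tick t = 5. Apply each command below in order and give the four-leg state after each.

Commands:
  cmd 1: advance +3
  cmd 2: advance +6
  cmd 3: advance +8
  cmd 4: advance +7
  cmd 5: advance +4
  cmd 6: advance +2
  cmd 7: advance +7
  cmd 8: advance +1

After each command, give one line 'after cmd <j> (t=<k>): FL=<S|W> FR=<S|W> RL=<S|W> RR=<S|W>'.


start t=5: FL=W FR=S RL=W RR=S
cmd 1: advance +3 → t=8, phase=(7,3,7,3) → FL=W FR=W RL=W RR=W
cmd 2: advance +6 → t=14, phase=(5,1,5,1) → FL=W FR=S RL=W RR=S
cmd 3: advance +8 → t=22, phase=(5,1,5,1) → FL=W FR=S RL=W RR=S
cmd 4: advance +7 → t=29, phase=(4,0,4,0) → FL=W FR=S RL=W RR=S
cmd 5: advance +4 → t=33, phase=(0,4,0,4) → FL=S FR=W RL=S RR=W
cmd 6: advance +2 → t=35, phase=(2,6,2,6) → FL=S FR=W RL=S RR=W
cmd 7: advance +7 → t=42, phase=(1,5,1,5) → FL=S FR=W RL=S RR=W
cmd 8: advance +1 → t=43, phase=(2,6,2,6) → FL=S FR=W RL=S RR=W

after cmd 1 (t=8): FL=W FR=W RL=W RR=W
after cmd 2 (t=14): FL=W FR=S RL=W RR=S
after cmd 3 (t=22): FL=W FR=S RL=W RR=S
after cmd 4 (t=29): FL=W FR=S RL=W RR=S
after cmd 5 (t=33): FL=S FR=W RL=S RR=W
after cmd 6 (t=35): FL=S FR=W RL=S RR=W
after cmd 7 (t=42): FL=S FR=W RL=S RR=W
after cmd 8 (t=43): FL=S FR=W RL=S RR=W


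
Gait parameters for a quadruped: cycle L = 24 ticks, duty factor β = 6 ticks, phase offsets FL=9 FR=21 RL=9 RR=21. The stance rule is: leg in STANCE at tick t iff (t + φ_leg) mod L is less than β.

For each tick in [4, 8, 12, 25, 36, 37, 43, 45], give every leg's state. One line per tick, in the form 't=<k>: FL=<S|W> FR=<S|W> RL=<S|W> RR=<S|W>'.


t=4: FL=W FR=S RL=W RR=S
t=8: FL=W FR=S RL=W RR=S
t=12: FL=W FR=W RL=W RR=W
t=25: FL=W FR=W RL=W RR=W
t=36: FL=W FR=W RL=W RR=W
t=37: FL=W FR=W RL=W RR=W
t=43: FL=S FR=W RL=S RR=W
t=45: FL=W FR=W RL=W RR=W

t=4: phase=(13,1,13,1) vs β=6 → FL=W FR=S RL=W RR=S
t=8: phase=(17,5,17,5) vs β=6 → FL=W FR=S RL=W RR=S
t=12: phase=(21,9,21,9) vs β=6 → FL=W FR=W RL=W RR=W
t=25: phase=(10,22,10,22) vs β=6 → FL=W FR=W RL=W RR=W
t=36: phase=(21,9,21,9) vs β=6 → FL=W FR=W RL=W RR=W
t=37: phase=(22,10,22,10) vs β=6 → FL=W FR=W RL=W RR=W
t=43: phase=(4,16,4,16) vs β=6 → FL=S FR=W RL=S RR=W
t=45: phase=(6,18,6,18) vs β=6 → FL=W FR=W RL=W RR=W


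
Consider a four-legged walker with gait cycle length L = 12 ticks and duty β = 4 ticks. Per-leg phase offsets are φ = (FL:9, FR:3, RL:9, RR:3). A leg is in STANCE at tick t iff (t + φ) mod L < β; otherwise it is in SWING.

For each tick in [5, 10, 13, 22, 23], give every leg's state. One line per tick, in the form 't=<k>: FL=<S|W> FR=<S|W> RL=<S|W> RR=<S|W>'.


t=5: FL=S FR=W RL=S RR=W
t=10: FL=W FR=S RL=W RR=S
t=13: FL=W FR=W RL=W RR=W
t=22: FL=W FR=S RL=W RR=S
t=23: FL=W FR=S RL=W RR=S

t=5: phase=(2,8,2,8) vs β=4 → FL=S FR=W RL=S RR=W
t=10: phase=(7,1,7,1) vs β=4 → FL=W FR=S RL=W RR=S
t=13: phase=(10,4,10,4) vs β=4 → FL=W FR=W RL=W RR=W
t=22: phase=(7,1,7,1) vs β=4 → FL=W FR=S RL=W RR=S
t=23: phase=(8,2,8,2) vs β=4 → FL=W FR=S RL=W RR=S


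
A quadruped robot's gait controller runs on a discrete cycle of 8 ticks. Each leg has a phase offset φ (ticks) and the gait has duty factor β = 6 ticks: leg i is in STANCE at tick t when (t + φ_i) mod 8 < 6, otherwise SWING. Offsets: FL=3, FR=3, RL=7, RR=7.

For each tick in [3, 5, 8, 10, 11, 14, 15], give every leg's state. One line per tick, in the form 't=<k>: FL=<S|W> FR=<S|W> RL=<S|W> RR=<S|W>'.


t=3: FL=W FR=W RL=S RR=S
t=5: FL=S FR=S RL=S RR=S
t=8: FL=S FR=S RL=W RR=W
t=10: FL=S FR=S RL=S RR=S
t=11: FL=W FR=W RL=S RR=S
t=14: FL=S FR=S RL=S RR=S
t=15: FL=S FR=S RL=W RR=W

t=3: phase=(6,6,2,2) vs β=6 → FL=W FR=W RL=S RR=S
t=5: phase=(0,0,4,4) vs β=6 → FL=S FR=S RL=S RR=S
t=8: phase=(3,3,7,7) vs β=6 → FL=S FR=S RL=W RR=W
t=10: phase=(5,5,1,1) vs β=6 → FL=S FR=S RL=S RR=S
t=11: phase=(6,6,2,2) vs β=6 → FL=W FR=W RL=S RR=S
t=14: phase=(1,1,5,5) vs β=6 → FL=S FR=S RL=S RR=S
t=15: phase=(2,2,6,6) vs β=6 → FL=S FR=S RL=W RR=W


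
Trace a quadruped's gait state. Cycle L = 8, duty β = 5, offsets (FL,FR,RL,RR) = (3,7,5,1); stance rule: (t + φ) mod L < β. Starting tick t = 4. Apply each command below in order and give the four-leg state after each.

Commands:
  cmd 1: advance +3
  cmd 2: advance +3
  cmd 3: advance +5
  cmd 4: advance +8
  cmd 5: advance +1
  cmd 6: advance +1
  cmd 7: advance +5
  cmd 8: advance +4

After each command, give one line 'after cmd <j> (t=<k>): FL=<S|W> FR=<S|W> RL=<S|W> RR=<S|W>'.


start t=4: FL=W FR=S RL=S RR=W
cmd 1: advance +3 → t=7, phase=(2,6,4,0) → FL=S FR=W RL=S RR=S
cmd 2: advance +3 → t=10, phase=(5,1,7,3) → FL=W FR=S RL=W RR=S
cmd 3: advance +5 → t=15, phase=(2,6,4,0) → FL=S FR=W RL=S RR=S
cmd 4: advance +8 → t=23, phase=(2,6,4,0) → FL=S FR=W RL=S RR=S
cmd 5: advance +1 → t=24, phase=(3,7,5,1) → FL=S FR=W RL=W RR=S
cmd 6: advance +1 → t=25, phase=(4,0,6,2) → FL=S FR=S RL=W RR=S
cmd 7: advance +5 → t=30, phase=(1,5,3,7) → FL=S FR=W RL=S RR=W
cmd 8: advance +4 → t=34, phase=(5,1,7,3) → FL=W FR=S RL=W RR=S

after cmd 1 (t=7): FL=S FR=W RL=S RR=S
after cmd 2 (t=10): FL=W FR=S RL=W RR=S
after cmd 3 (t=15): FL=S FR=W RL=S RR=S
after cmd 4 (t=23): FL=S FR=W RL=S RR=S
after cmd 5 (t=24): FL=S FR=W RL=W RR=S
after cmd 6 (t=25): FL=S FR=S RL=W RR=S
after cmd 7 (t=30): FL=S FR=W RL=S RR=W
after cmd 8 (t=34): FL=W FR=S RL=W RR=S


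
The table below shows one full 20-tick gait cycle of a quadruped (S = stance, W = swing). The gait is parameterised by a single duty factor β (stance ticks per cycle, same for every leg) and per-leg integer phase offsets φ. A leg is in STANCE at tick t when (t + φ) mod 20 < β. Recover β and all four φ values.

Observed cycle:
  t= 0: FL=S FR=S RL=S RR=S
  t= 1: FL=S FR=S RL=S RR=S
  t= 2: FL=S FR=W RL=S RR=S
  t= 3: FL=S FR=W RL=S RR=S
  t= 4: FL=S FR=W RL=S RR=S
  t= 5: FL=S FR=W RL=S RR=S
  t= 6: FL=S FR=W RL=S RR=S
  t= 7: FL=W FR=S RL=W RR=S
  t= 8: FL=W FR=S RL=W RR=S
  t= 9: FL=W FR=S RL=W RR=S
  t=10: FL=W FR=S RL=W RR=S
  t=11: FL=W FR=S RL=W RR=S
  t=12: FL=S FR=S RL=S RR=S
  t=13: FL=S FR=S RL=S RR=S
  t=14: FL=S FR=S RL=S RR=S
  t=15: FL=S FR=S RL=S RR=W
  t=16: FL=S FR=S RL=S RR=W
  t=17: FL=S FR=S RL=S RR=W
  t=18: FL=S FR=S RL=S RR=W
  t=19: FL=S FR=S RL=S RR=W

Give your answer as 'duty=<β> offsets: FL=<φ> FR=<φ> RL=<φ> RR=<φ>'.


duty=15 offsets: FL=8 FR=13 RL=8 RR=0

duty β = stance ticks per leg = 15
FL: stance ticks = 15; W→S at t=12 → φ=8
FR: stance ticks = 15; W→S at t=7 → φ=13
RL: stance ticks = 15; W→S at t=12 → φ=8
RR: stance ticks = 15; W→S at t=0 → φ=0


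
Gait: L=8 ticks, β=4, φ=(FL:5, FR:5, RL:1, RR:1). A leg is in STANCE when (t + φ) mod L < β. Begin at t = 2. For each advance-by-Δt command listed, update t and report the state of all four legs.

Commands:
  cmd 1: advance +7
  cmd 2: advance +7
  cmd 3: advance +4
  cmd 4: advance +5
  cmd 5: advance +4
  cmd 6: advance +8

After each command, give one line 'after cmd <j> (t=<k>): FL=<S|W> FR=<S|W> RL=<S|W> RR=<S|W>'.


start t=2: FL=W FR=W RL=S RR=S
cmd 1: advance +7 → t=9, phase=(6,6,2,2) → FL=W FR=W RL=S RR=S
cmd 2: advance +7 → t=16, phase=(5,5,1,1) → FL=W FR=W RL=S RR=S
cmd 3: advance +4 → t=20, phase=(1,1,5,5) → FL=S FR=S RL=W RR=W
cmd 4: advance +5 → t=25, phase=(6,6,2,2) → FL=W FR=W RL=S RR=S
cmd 5: advance +4 → t=29, phase=(2,2,6,6) → FL=S FR=S RL=W RR=W
cmd 6: advance +8 → t=37, phase=(2,2,6,6) → FL=S FR=S RL=W RR=W

after cmd 1 (t=9): FL=W FR=W RL=S RR=S
after cmd 2 (t=16): FL=W FR=W RL=S RR=S
after cmd 3 (t=20): FL=S FR=S RL=W RR=W
after cmd 4 (t=25): FL=W FR=W RL=S RR=S
after cmd 5 (t=29): FL=S FR=S RL=W RR=W
after cmd 6 (t=37): FL=S FR=S RL=W RR=W


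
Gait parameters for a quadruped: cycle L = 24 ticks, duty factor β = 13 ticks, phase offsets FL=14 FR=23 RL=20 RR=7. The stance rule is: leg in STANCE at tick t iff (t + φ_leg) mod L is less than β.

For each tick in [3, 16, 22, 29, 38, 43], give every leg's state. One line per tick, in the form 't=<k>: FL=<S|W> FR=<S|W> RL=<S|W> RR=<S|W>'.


t=3: FL=W FR=S RL=W RR=S
t=16: FL=S FR=W RL=S RR=W
t=22: FL=S FR=W RL=W RR=S
t=29: FL=W FR=S RL=S RR=S
t=38: FL=S FR=W RL=S RR=W
t=43: FL=S FR=W RL=W RR=S

t=3: phase=(17,2,23,10) vs β=13 → FL=W FR=S RL=W RR=S
t=16: phase=(6,15,12,23) vs β=13 → FL=S FR=W RL=S RR=W
t=22: phase=(12,21,18,5) vs β=13 → FL=S FR=W RL=W RR=S
t=29: phase=(19,4,1,12) vs β=13 → FL=W FR=S RL=S RR=S
t=38: phase=(4,13,10,21) vs β=13 → FL=S FR=W RL=S RR=W
t=43: phase=(9,18,15,2) vs β=13 → FL=S FR=W RL=W RR=S


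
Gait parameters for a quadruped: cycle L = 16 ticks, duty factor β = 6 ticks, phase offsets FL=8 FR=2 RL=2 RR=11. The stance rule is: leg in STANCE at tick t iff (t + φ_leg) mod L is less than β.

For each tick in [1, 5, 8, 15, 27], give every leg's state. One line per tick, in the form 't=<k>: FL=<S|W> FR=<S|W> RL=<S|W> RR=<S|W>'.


t=1: FL=W FR=S RL=S RR=W
t=5: FL=W FR=W RL=W RR=S
t=8: FL=S FR=W RL=W RR=S
t=15: FL=W FR=S RL=S RR=W
t=27: FL=S FR=W RL=W RR=W

t=1: phase=(9,3,3,12) vs β=6 → FL=W FR=S RL=S RR=W
t=5: phase=(13,7,7,0) vs β=6 → FL=W FR=W RL=W RR=S
t=8: phase=(0,10,10,3) vs β=6 → FL=S FR=W RL=W RR=S
t=15: phase=(7,1,1,10) vs β=6 → FL=W FR=S RL=S RR=W
t=27: phase=(3,13,13,6) vs β=6 → FL=S FR=W RL=W RR=W


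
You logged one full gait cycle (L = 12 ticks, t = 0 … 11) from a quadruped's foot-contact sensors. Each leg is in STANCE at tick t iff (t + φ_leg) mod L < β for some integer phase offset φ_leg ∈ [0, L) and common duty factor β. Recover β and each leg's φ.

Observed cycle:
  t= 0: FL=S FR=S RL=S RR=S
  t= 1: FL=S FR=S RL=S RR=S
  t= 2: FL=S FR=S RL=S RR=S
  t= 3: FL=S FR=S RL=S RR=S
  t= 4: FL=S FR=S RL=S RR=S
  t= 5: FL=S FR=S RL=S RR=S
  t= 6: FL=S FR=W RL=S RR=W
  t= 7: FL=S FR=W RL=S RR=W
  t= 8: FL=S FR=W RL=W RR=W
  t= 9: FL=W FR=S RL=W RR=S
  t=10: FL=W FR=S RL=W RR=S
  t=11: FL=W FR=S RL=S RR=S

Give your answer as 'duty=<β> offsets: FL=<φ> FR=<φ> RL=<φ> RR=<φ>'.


duty β = stance ticks per leg = 9
FL: stance ticks = 9; W→S at t=0 → φ=0
FR: stance ticks = 9; W→S at t=9 → φ=3
RL: stance ticks = 9; W→S at t=11 → φ=1
RR: stance ticks = 9; W→S at t=9 → φ=3

duty=9 offsets: FL=0 FR=3 RL=1 RR=3


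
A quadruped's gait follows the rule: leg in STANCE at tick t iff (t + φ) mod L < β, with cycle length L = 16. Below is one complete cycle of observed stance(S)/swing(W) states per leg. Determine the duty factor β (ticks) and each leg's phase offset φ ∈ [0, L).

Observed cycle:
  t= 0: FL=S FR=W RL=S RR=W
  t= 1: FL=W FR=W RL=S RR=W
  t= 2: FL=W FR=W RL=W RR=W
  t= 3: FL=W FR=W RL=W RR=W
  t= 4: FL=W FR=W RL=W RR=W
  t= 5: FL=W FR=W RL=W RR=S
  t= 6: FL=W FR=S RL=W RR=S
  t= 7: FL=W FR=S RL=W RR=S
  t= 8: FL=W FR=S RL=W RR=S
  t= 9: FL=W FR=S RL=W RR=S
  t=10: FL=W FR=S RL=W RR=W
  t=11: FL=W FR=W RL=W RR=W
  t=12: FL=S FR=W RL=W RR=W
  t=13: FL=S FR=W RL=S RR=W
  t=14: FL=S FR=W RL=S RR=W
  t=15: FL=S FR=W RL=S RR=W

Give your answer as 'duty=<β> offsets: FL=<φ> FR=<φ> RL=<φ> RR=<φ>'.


duty β = stance ticks per leg = 5
FL: stance ticks = 5; W→S at t=12 → φ=4
FR: stance ticks = 5; W→S at t=6 → φ=10
RL: stance ticks = 5; W→S at t=13 → φ=3
RR: stance ticks = 5; W→S at t=5 → φ=11

duty=5 offsets: FL=4 FR=10 RL=3 RR=11


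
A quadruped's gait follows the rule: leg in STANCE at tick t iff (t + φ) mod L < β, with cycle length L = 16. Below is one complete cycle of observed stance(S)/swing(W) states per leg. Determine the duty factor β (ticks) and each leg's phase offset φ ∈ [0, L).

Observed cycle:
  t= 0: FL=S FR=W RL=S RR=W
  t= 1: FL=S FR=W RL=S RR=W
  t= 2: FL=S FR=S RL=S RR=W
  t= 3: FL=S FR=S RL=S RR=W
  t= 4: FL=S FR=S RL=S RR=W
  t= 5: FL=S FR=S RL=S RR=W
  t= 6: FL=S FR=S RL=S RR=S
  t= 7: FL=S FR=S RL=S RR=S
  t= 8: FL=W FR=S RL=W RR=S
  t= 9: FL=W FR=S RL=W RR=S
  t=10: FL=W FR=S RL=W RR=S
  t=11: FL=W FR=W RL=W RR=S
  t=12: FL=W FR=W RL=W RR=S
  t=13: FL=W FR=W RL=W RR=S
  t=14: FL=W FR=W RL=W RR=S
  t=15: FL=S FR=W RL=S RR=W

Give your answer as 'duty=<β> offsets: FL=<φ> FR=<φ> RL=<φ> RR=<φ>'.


duty=9 offsets: FL=1 FR=14 RL=1 RR=10

duty β = stance ticks per leg = 9
FL: stance ticks = 9; W→S at t=15 → φ=1
FR: stance ticks = 9; W→S at t=2 → φ=14
RL: stance ticks = 9; W→S at t=15 → φ=1
RR: stance ticks = 9; W→S at t=6 → φ=10


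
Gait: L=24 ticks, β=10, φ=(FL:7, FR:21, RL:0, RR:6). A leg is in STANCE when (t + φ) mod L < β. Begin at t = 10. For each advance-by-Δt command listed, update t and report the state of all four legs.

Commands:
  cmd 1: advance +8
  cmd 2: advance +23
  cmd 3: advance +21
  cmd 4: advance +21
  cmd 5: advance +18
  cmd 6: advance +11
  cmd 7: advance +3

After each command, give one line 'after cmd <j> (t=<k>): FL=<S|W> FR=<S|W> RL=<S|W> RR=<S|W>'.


start t=10: FL=W FR=S RL=W RR=W
cmd 1: advance +8 → t=18, phase=(1,15,18,0) → FL=S FR=W RL=W RR=S
cmd 2: advance +23 → t=41, phase=(0,14,17,23) → FL=S FR=W RL=W RR=W
cmd 3: advance +21 → t=62, phase=(21,11,14,20) → FL=W FR=W RL=W RR=W
cmd 4: advance +21 → t=83, phase=(18,8,11,17) → FL=W FR=S RL=W RR=W
cmd 5: advance +18 → t=101, phase=(12,2,5,11) → FL=W FR=S RL=S RR=W
cmd 6: advance +11 → t=112, phase=(23,13,16,22) → FL=W FR=W RL=W RR=W
cmd 7: advance +3 → t=115, phase=(2,16,19,1) → FL=S FR=W RL=W RR=S

after cmd 1 (t=18): FL=S FR=W RL=W RR=S
after cmd 2 (t=41): FL=S FR=W RL=W RR=W
after cmd 3 (t=62): FL=W FR=W RL=W RR=W
after cmd 4 (t=83): FL=W FR=S RL=W RR=W
after cmd 5 (t=101): FL=W FR=S RL=S RR=W
after cmd 6 (t=112): FL=W FR=W RL=W RR=W
after cmd 7 (t=115): FL=S FR=W RL=W RR=S


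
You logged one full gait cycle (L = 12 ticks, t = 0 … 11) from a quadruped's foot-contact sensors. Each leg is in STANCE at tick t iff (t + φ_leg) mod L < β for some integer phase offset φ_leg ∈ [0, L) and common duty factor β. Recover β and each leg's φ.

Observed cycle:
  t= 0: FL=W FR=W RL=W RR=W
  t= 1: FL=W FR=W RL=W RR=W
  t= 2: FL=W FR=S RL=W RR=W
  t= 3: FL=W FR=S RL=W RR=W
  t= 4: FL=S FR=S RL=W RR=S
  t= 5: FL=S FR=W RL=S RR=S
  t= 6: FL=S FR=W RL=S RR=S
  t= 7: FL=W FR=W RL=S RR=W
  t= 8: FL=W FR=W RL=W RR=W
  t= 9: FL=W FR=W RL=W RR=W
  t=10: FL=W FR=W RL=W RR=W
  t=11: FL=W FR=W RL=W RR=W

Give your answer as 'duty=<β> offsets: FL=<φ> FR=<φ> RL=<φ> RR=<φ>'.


duty=3 offsets: FL=8 FR=10 RL=7 RR=8

duty β = stance ticks per leg = 3
FL: stance ticks = 3; W→S at t=4 → φ=8
FR: stance ticks = 3; W→S at t=2 → φ=10
RL: stance ticks = 3; W→S at t=5 → φ=7
RR: stance ticks = 3; W→S at t=4 → φ=8


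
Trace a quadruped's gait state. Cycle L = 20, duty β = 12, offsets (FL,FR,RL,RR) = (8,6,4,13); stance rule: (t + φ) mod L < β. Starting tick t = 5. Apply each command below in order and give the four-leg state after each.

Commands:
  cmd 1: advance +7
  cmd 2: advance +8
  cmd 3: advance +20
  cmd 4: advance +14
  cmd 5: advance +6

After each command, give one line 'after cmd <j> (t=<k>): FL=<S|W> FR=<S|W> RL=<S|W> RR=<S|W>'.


start t=5: FL=W FR=S RL=S RR=W
cmd 1: advance +7 → t=12, phase=(0,18,16,5) → FL=S FR=W RL=W RR=S
cmd 2: advance +8 → t=20, phase=(8,6,4,13) → FL=S FR=S RL=S RR=W
cmd 3: advance +20 → t=40, phase=(8,6,4,13) → FL=S FR=S RL=S RR=W
cmd 4: advance +14 → t=54, phase=(2,0,18,7) → FL=S FR=S RL=W RR=S
cmd 5: advance +6 → t=60, phase=(8,6,4,13) → FL=S FR=S RL=S RR=W

after cmd 1 (t=12): FL=S FR=W RL=W RR=S
after cmd 2 (t=20): FL=S FR=S RL=S RR=W
after cmd 3 (t=40): FL=S FR=S RL=S RR=W
after cmd 4 (t=54): FL=S FR=S RL=W RR=S
after cmd 5 (t=60): FL=S FR=S RL=S RR=W


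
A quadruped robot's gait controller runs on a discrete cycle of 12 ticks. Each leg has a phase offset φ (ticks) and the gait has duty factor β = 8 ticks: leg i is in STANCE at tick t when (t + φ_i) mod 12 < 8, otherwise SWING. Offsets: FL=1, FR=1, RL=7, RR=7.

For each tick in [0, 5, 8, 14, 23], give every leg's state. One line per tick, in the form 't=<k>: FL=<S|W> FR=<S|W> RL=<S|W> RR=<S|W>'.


t=0: FL=S FR=S RL=S RR=S
t=5: FL=S FR=S RL=S RR=S
t=8: FL=W FR=W RL=S RR=S
t=14: FL=S FR=S RL=W RR=W
t=23: FL=S FR=S RL=S RR=S

t=0: phase=(1,1,7,7) vs β=8 → FL=S FR=S RL=S RR=S
t=5: phase=(6,6,0,0) vs β=8 → FL=S FR=S RL=S RR=S
t=8: phase=(9,9,3,3) vs β=8 → FL=W FR=W RL=S RR=S
t=14: phase=(3,3,9,9) vs β=8 → FL=S FR=S RL=W RR=W
t=23: phase=(0,0,6,6) vs β=8 → FL=S FR=S RL=S RR=S


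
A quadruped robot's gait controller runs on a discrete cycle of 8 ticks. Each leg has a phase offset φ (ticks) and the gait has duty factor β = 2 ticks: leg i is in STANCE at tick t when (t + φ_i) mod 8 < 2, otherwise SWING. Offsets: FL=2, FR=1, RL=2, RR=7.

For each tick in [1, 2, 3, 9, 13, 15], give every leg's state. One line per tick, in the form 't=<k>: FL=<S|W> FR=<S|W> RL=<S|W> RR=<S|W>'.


t=1: phase=(3,2,3,0) vs β=2 → FL=W FR=W RL=W RR=S
t=2: phase=(4,3,4,1) vs β=2 → FL=W FR=W RL=W RR=S
t=3: phase=(5,4,5,2) vs β=2 → FL=W FR=W RL=W RR=W
t=9: phase=(3,2,3,0) vs β=2 → FL=W FR=W RL=W RR=S
t=13: phase=(7,6,7,4) vs β=2 → FL=W FR=W RL=W RR=W
t=15: phase=(1,0,1,6) vs β=2 → FL=S FR=S RL=S RR=W

t=1: FL=W FR=W RL=W RR=S
t=2: FL=W FR=W RL=W RR=S
t=3: FL=W FR=W RL=W RR=W
t=9: FL=W FR=W RL=W RR=S
t=13: FL=W FR=W RL=W RR=W
t=15: FL=S FR=S RL=S RR=W


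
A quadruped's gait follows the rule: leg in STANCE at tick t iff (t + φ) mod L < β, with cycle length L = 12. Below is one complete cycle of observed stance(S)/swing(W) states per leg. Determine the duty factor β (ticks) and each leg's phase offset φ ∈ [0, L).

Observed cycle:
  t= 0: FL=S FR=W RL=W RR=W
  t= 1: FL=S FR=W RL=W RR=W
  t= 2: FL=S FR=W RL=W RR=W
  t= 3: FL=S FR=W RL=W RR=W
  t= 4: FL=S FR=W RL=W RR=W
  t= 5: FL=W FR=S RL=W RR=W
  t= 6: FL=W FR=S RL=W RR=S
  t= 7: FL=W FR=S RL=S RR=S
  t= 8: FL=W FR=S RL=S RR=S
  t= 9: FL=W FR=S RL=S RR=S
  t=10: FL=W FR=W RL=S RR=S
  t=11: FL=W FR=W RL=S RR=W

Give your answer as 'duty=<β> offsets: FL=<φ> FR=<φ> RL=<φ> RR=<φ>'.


duty β = stance ticks per leg = 5
FL: stance ticks = 5; W→S at t=0 → φ=0
FR: stance ticks = 5; W→S at t=5 → φ=7
RL: stance ticks = 5; W→S at t=7 → φ=5
RR: stance ticks = 5; W→S at t=6 → φ=6

duty=5 offsets: FL=0 FR=7 RL=5 RR=6


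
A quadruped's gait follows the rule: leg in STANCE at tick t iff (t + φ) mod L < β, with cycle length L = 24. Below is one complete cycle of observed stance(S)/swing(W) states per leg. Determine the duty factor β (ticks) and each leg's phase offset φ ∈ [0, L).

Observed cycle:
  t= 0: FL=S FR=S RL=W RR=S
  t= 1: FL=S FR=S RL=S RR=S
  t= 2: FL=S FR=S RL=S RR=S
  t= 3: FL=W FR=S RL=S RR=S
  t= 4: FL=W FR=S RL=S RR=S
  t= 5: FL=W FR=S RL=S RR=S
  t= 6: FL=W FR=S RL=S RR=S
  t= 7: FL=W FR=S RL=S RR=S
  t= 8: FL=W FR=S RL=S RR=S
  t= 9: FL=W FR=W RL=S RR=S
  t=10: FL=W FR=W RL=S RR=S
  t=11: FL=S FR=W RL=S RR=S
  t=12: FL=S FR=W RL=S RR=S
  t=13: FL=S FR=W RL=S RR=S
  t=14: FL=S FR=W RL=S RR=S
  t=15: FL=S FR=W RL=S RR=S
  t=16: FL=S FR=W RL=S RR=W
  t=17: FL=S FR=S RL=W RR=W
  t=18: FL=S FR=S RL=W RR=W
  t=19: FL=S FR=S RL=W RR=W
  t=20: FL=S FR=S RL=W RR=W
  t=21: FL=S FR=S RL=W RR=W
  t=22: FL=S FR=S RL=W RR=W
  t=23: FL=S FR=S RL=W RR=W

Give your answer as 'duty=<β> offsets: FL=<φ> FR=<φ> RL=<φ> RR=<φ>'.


duty=16 offsets: FL=13 FR=7 RL=23 RR=0

duty β = stance ticks per leg = 16
FL: stance ticks = 16; W→S at t=11 → φ=13
FR: stance ticks = 16; W→S at t=17 → φ=7
RL: stance ticks = 16; W→S at t=1 → φ=23
RR: stance ticks = 16; W→S at t=0 → φ=0


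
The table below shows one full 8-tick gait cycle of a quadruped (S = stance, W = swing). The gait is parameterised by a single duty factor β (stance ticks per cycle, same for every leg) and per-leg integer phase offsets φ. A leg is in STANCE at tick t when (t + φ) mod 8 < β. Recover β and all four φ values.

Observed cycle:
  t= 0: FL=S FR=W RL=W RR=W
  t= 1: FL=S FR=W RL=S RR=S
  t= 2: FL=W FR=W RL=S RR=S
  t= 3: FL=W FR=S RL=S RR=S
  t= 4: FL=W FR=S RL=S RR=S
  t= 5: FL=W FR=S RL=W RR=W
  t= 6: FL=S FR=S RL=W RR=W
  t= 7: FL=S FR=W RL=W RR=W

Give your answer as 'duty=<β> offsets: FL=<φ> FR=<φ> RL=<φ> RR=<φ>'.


duty=4 offsets: FL=2 FR=5 RL=7 RR=7

duty β = stance ticks per leg = 4
FL: stance ticks = 4; W→S at t=6 → φ=2
FR: stance ticks = 4; W→S at t=3 → φ=5
RL: stance ticks = 4; W→S at t=1 → φ=7
RR: stance ticks = 4; W→S at t=1 → φ=7


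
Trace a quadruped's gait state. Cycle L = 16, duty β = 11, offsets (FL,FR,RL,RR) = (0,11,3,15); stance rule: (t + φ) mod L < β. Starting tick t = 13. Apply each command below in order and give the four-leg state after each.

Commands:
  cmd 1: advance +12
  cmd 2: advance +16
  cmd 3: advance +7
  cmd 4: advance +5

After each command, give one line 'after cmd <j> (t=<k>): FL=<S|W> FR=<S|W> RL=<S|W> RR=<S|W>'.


after cmd 1 (t=25): FL=S FR=S RL=W RR=S
after cmd 2 (t=41): FL=S FR=S RL=W RR=S
after cmd 3 (t=48): FL=S FR=W RL=S RR=W
after cmd 4 (t=53): FL=S FR=S RL=S RR=S

start t=13: FL=W FR=S RL=S RR=W
cmd 1: advance +12 → t=25, phase=(9,4,12,8) → FL=S FR=S RL=W RR=S
cmd 2: advance +16 → t=41, phase=(9,4,12,8) → FL=S FR=S RL=W RR=S
cmd 3: advance +7 → t=48, phase=(0,11,3,15) → FL=S FR=W RL=S RR=W
cmd 4: advance +5 → t=53, phase=(5,0,8,4) → FL=S FR=S RL=S RR=S


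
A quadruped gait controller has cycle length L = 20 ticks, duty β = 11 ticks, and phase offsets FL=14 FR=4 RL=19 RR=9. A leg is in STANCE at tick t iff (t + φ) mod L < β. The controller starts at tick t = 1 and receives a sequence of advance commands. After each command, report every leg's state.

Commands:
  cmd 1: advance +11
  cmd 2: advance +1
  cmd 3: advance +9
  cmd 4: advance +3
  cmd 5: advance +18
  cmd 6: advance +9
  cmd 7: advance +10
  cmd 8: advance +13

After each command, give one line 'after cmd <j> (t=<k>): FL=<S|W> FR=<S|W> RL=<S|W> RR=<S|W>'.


after cmd 1 (t=12): FL=S FR=W RL=W RR=S
after cmd 2 (t=13): FL=S FR=W RL=W RR=S
after cmd 3 (t=22): FL=W FR=S RL=S RR=W
after cmd 4 (t=25): FL=W FR=S RL=S RR=W
after cmd 5 (t=43): FL=W FR=S RL=S RR=W
after cmd 6 (t=52): FL=S FR=W RL=W RR=S
after cmd 7 (t=62): FL=W FR=S RL=S RR=W
after cmd 8 (t=75): FL=S FR=W RL=W RR=S

start t=1: FL=W FR=S RL=S RR=S
cmd 1: advance +11 → t=12, phase=(6,16,11,1) → FL=S FR=W RL=W RR=S
cmd 2: advance +1 → t=13, phase=(7,17,12,2) → FL=S FR=W RL=W RR=S
cmd 3: advance +9 → t=22, phase=(16,6,1,11) → FL=W FR=S RL=S RR=W
cmd 4: advance +3 → t=25, phase=(19,9,4,14) → FL=W FR=S RL=S RR=W
cmd 5: advance +18 → t=43, phase=(17,7,2,12) → FL=W FR=S RL=S RR=W
cmd 6: advance +9 → t=52, phase=(6,16,11,1) → FL=S FR=W RL=W RR=S
cmd 7: advance +10 → t=62, phase=(16,6,1,11) → FL=W FR=S RL=S RR=W
cmd 8: advance +13 → t=75, phase=(9,19,14,4) → FL=S FR=W RL=W RR=S


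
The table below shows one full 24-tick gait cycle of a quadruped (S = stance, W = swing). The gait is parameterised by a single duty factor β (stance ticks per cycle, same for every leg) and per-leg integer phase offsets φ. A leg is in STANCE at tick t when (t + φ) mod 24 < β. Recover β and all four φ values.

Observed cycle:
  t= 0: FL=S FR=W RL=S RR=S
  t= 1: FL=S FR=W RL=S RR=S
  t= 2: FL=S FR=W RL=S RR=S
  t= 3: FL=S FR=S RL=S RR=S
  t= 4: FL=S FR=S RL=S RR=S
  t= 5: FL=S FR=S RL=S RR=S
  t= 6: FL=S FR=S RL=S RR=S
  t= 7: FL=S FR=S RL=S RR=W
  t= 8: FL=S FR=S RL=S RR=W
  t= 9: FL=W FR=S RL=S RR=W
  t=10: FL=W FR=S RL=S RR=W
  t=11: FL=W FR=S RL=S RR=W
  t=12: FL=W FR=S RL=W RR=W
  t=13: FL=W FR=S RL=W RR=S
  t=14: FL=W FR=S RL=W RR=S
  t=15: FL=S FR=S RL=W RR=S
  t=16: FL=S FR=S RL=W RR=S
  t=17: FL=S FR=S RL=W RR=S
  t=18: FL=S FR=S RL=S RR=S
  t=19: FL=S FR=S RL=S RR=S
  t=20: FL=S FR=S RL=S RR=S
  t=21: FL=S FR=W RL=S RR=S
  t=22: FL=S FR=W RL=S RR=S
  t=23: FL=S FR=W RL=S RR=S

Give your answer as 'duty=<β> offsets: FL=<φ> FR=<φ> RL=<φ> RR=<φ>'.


duty=18 offsets: FL=9 FR=21 RL=6 RR=11

duty β = stance ticks per leg = 18
FL: stance ticks = 18; W→S at t=15 → φ=9
FR: stance ticks = 18; W→S at t=3 → φ=21
RL: stance ticks = 18; W→S at t=18 → φ=6
RR: stance ticks = 18; W→S at t=13 → φ=11


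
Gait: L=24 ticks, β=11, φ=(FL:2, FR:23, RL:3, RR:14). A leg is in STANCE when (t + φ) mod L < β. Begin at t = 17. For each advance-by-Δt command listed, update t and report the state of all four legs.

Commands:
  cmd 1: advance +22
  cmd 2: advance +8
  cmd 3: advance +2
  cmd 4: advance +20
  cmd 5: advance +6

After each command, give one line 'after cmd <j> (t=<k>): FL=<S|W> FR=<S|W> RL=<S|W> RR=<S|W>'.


after cmd 1 (t=39): FL=W FR=W RL=W RR=S
after cmd 2 (t=47): FL=S FR=W RL=S RR=W
after cmd 3 (t=49): FL=S FR=S RL=S RR=W
after cmd 4 (t=69): FL=W FR=W RL=S RR=W
after cmd 5 (t=75): FL=S FR=S RL=S RR=W

start t=17: FL=W FR=W RL=W RR=S
cmd 1: advance +22 → t=39, phase=(17,14,18,5) → FL=W FR=W RL=W RR=S
cmd 2: advance +8 → t=47, phase=(1,22,2,13) → FL=S FR=W RL=S RR=W
cmd 3: advance +2 → t=49, phase=(3,0,4,15) → FL=S FR=S RL=S RR=W
cmd 4: advance +20 → t=69, phase=(23,20,0,11) → FL=W FR=W RL=S RR=W
cmd 5: advance +6 → t=75, phase=(5,2,6,17) → FL=S FR=S RL=S RR=W


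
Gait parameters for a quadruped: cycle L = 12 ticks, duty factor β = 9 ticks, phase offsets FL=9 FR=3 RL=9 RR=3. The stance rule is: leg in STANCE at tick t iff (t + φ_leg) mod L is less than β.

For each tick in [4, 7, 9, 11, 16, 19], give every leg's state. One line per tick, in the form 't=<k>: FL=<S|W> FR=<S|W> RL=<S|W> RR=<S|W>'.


t=4: phase=(1,7,1,7) vs β=9 → FL=S FR=S RL=S RR=S
t=7: phase=(4,10,4,10) vs β=9 → FL=S FR=W RL=S RR=W
t=9: phase=(6,0,6,0) vs β=9 → FL=S FR=S RL=S RR=S
t=11: phase=(8,2,8,2) vs β=9 → FL=S FR=S RL=S RR=S
t=16: phase=(1,7,1,7) vs β=9 → FL=S FR=S RL=S RR=S
t=19: phase=(4,10,4,10) vs β=9 → FL=S FR=W RL=S RR=W

t=4: FL=S FR=S RL=S RR=S
t=7: FL=S FR=W RL=S RR=W
t=9: FL=S FR=S RL=S RR=S
t=11: FL=S FR=S RL=S RR=S
t=16: FL=S FR=S RL=S RR=S
t=19: FL=S FR=W RL=S RR=W


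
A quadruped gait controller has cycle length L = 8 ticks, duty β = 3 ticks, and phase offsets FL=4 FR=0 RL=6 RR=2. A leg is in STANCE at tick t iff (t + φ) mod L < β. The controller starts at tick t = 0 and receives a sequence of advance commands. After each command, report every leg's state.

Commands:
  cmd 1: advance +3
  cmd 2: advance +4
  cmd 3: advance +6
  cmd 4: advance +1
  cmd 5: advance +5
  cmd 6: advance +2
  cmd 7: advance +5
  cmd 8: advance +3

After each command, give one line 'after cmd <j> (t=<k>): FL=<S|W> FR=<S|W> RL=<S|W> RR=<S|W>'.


start t=0: FL=W FR=S RL=W RR=S
cmd 1: advance +3 → t=3, phase=(7,3,1,5) → FL=W FR=W RL=S RR=W
cmd 2: advance +4 → t=7, phase=(3,7,5,1) → FL=W FR=W RL=W RR=S
cmd 3: advance +6 → t=13, phase=(1,5,3,7) → FL=S FR=W RL=W RR=W
cmd 4: advance +1 → t=14, phase=(2,6,4,0) → FL=S FR=W RL=W RR=S
cmd 5: advance +5 → t=19, phase=(7,3,1,5) → FL=W FR=W RL=S RR=W
cmd 6: advance +2 → t=21, phase=(1,5,3,7) → FL=S FR=W RL=W RR=W
cmd 7: advance +5 → t=26, phase=(6,2,0,4) → FL=W FR=S RL=S RR=W
cmd 8: advance +3 → t=29, phase=(1,5,3,7) → FL=S FR=W RL=W RR=W

after cmd 1 (t=3): FL=W FR=W RL=S RR=W
after cmd 2 (t=7): FL=W FR=W RL=W RR=S
after cmd 3 (t=13): FL=S FR=W RL=W RR=W
after cmd 4 (t=14): FL=S FR=W RL=W RR=S
after cmd 5 (t=19): FL=W FR=W RL=S RR=W
after cmd 6 (t=21): FL=S FR=W RL=W RR=W
after cmd 7 (t=26): FL=W FR=S RL=S RR=W
after cmd 8 (t=29): FL=S FR=W RL=W RR=W


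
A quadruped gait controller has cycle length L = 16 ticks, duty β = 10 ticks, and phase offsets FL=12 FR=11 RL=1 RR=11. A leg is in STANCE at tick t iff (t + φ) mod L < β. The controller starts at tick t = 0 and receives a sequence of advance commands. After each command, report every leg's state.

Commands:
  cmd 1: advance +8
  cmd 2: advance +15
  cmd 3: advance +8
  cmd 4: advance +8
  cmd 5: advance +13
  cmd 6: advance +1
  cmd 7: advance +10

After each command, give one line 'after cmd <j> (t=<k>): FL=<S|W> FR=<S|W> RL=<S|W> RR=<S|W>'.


start t=0: FL=W FR=W RL=S RR=W
cmd 1: advance +8 → t=8, phase=(4,3,9,3) → FL=S FR=S RL=S RR=S
cmd 2: advance +15 → t=23, phase=(3,2,8,2) → FL=S FR=S RL=S RR=S
cmd 3: advance +8 → t=31, phase=(11,10,0,10) → FL=W FR=W RL=S RR=W
cmd 4: advance +8 → t=39, phase=(3,2,8,2) → FL=S FR=S RL=S RR=S
cmd 5: advance +13 → t=52, phase=(0,15,5,15) → FL=S FR=W RL=S RR=W
cmd 6: advance +1 → t=53, phase=(1,0,6,0) → FL=S FR=S RL=S RR=S
cmd 7: advance +10 → t=63, phase=(11,10,0,10) → FL=W FR=W RL=S RR=W

after cmd 1 (t=8): FL=S FR=S RL=S RR=S
after cmd 2 (t=23): FL=S FR=S RL=S RR=S
after cmd 3 (t=31): FL=W FR=W RL=S RR=W
after cmd 4 (t=39): FL=S FR=S RL=S RR=S
after cmd 5 (t=52): FL=S FR=W RL=S RR=W
after cmd 6 (t=53): FL=S FR=S RL=S RR=S
after cmd 7 (t=63): FL=W FR=W RL=S RR=W


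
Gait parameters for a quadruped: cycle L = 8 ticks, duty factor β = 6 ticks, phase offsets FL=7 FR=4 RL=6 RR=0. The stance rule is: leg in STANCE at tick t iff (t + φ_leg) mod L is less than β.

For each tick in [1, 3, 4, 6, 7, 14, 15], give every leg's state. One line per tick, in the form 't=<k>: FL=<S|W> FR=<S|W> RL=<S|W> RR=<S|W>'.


t=1: FL=S FR=S RL=W RR=S
t=3: FL=S FR=W RL=S RR=S
t=4: FL=S FR=S RL=S RR=S
t=6: FL=S FR=S RL=S RR=W
t=7: FL=W FR=S RL=S RR=W
t=14: FL=S FR=S RL=S RR=W
t=15: FL=W FR=S RL=S RR=W

t=1: phase=(0,5,7,1) vs β=6 → FL=S FR=S RL=W RR=S
t=3: phase=(2,7,1,3) vs β=6 → FL=S FR=W RL=S RR=S
t=4: phase=(3,0,2,4) vs β=6 → FL=S FR=S RL=S RR=S
t=6: phase=(5,2,4,6) vs β=6 → FL=S FR=S RL=S RR=W
t=7: phase=(6,3,5,7) vs β=6 → FL=W FR=S RL=S RR=W
t=14: phase=(5,2,4,6) vs β=6 → FL=S FR=S RL=S RR=W
t=15: phase=(6,3,5,7) vs β=6 → FL=W FR=S RL=S RR=W


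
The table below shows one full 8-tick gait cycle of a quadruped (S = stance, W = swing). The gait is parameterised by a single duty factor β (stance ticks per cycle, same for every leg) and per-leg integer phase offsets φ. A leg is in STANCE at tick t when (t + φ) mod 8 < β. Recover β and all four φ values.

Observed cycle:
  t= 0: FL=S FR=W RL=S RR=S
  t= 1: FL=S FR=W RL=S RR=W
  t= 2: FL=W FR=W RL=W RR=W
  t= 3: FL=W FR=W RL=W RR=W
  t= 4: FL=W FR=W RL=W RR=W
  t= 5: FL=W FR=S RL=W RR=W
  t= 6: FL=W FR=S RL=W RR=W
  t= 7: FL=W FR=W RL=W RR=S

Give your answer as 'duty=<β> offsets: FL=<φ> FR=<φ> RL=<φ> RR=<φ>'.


duty β = stance ticks per leg = 2
FL: stance ticks = 2; W→S at t=0 → φ=0
FR: stance ticks = 2; W→S at t=5 → φ=3
RL: stance ticks = 2; W→S at t=0 → φ=0
RR: stance ticks = 2; W→S at t=7 → φ=1

duty=2 offsets: FL=0 FR=3 RL=0 RR=1


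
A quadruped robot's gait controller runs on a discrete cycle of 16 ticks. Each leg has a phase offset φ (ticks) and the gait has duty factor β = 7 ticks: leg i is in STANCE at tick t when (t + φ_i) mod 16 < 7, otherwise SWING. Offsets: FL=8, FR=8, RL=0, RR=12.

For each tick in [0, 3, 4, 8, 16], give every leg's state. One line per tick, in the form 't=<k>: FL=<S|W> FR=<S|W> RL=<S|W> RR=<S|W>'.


t=0: FL=W FR=W RL=S RR=W
t=3: FL=W FR=W RL=S RR=W
t=4: FL=W FR=W RL=S RR=S
t=8: FL=S FR=S RL=W RR=S
t=16: FL=W FR=W RL=S RR=W

t=0: phase=(8,8,0,12) vs β=7 → FL=W FR=W RL=S RR=W
t=3: phase=(11,11,3,15) vs β=7 → FL=W FR=W RL=S RR=W
t=4: phase=(12,12,4,0) vs β=7 → FL=W FR=W RL=S RR=S
t=8: phase=(0,0,8,4) vs β=7 → FL=S FR=S RL=W RR=S
t=16: phase=(8,8,0,12) vs β=7 → FL=W FR=W RL=S RR=W


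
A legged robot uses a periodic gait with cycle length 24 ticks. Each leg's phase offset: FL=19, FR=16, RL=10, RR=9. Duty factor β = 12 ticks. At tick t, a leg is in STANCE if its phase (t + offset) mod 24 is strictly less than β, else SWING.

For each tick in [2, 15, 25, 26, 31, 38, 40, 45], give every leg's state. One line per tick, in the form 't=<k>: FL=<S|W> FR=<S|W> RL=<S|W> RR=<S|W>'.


t=2: phase=(21,18,12,11) vs β=12 → FL=W FR=W RL=W RR=S
t=15: phase=(10,7,1,0) vs β=12 → FL=S FR=S RL=S RR=S
t=25: phase=(20,17,11,10) vs β=12 → FL=W FR=W RL=S RR=S
t=26: phase=(21,18,12,11) vs β=12 → FL=W FR=W RL=W RR=S
t=31: phase=(2,23,17,16) vs β=12 → FL=S FR=W RL=W RR=W
t=38: phase=(9,6,0,23) vs β=12 → FL=S FR=S RL=S RR=W
t=40: phase=(11,8,2,1) vs β=12 → FL=S FR=S RL=S RR=S
t=45: phase=(16,13,7,6) vs β=12 → FL=W FR=W RL=S RR=S

t=2: FL=W FR=W RL=W RR=S
t=15: FL=S FR=S RL=S RR=S
t=25: FL=W FR=W RL=S RR=S
t=26: FL=W FR=W RL=W RR=S
t=31: FL=S FR=W RL=W RR=W
t=38: FL=S FR=S RL=S RR=W
t=40: FL=S FR=S RL=S RR=S
t=45: FL=W FR=W RL=S RR=S


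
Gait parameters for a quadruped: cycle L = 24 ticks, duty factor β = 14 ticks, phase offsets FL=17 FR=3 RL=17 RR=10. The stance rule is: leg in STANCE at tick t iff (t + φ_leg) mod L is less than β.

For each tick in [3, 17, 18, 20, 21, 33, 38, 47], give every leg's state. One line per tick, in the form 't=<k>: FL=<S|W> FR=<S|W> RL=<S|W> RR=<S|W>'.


t=3: FL=W FR=S RL=W RR=S
t=17: FL=S FR=W RL=S RR=S
t=18: FL=S FR=W RL=S RR=S
t=20: FL=S FR=W RL=S RR=S
t=21: FL=W FR=S RL=W RR=S
t=33: FL=S FR=S RL=S RR=W
t=38: FL=S FR=W RL=S RR=S
t=47: FL=W FR=S RL=W RR=S

t=3: phase=(20,6,20,13) vs β=14 → FL=W FR=S RL=W RR=S
t=17: phase=(10,20,10,3) vs β=14 → FL=S FR=W RL=S RR=S
t=18: phase=(11,21,11,4) vs β=14 → FL=S FR=W RL=S RR=S
t=20: phase=(13,23,13,6) vs β=14 → FL=S FR=W RL=S RR=S
t=21: phase=(14,0,14,7) vs β=14 → FL=W FR=S RL=W RR=S
t=33: phase=(2,12,2,19) vs β=14 → FL=S FR=S RL=S RR=W
t=38: phase=(7,17,7,0) vs β=14 → FL=S FR=W RL=S RR=S
t=47: phase=(16,2,16,9) vs β=14 → FL=W FR=S RL=W RR=S


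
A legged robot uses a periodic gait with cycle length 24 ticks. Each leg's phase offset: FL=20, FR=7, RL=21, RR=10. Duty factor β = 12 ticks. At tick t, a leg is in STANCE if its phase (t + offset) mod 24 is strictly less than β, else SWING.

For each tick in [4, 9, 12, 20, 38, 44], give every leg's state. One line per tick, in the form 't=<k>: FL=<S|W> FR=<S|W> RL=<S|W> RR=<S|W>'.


t=4: phase=(0,11,1,14) vs β=12 → FL=S FR=S RL=S RR=W
t=9: phase=(5,16,6,19) vs β=12 → FL=S FR=W RL=S RR=W
t=12: phase=(8,19,9,22) vs β=12 → FL=S FR=W RL=S RR=W
t=20: phase=(16,3,17,6) vs β=12 → FL=W FR=S RL=W RR=S
t=38: phase=(10,21,11,0) vs β=12 → FL=S FR=W RL=S RR=S
t=44: phase=(16,3,17,6) vs β=12 → FL=W FR=S RL=W RR=S

t=4: FL=S FR=S RL=S RR=W
t=9: FL=S FR=W RL=S RR=W
t=12: FL=S FR=W RL=S RR=W
t=20: FL=W FR=S RL=W RR=S
t=38: FL=S FR=W RL=S RR=S
t=44: FL=W FR=S RL=W RR=S


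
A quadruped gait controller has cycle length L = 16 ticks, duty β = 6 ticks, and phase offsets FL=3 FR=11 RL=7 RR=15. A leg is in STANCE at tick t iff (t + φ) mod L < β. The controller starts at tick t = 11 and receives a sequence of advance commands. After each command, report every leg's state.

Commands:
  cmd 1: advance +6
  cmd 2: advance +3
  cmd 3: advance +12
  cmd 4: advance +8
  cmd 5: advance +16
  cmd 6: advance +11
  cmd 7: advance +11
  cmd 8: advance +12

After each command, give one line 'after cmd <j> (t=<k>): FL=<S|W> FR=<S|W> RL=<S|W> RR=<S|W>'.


start t=11: FL=W FR=W RL=S RR=W
cmd 1: advance +6 → t=17, phase=(4,12,8,0) → FL=S FR=W RL=W RR=S
cmd 2: advance +3 → t=20, phase=(7,15,11,3) → FL=W FR=W RL=W RR=S
cmd 3: advance +12 → t=32, phase=(3,11,7,15) → FL=S FR=W RL=W RR=W
cmd 4: advance +8 → t=40, phase=(11,3,15,7) → FL=W FR=S RL=W RR=W
cmd 5: advance +16 → t=56, phase=(11,3,15,7) → FL=W FR=S RL=W RR=W
cmd 6: advance +11 → t=67, phase=(6,14,10,2) → FL=W FR=W RL=W RR=S
cmd 7: advance +11 → t=78, phase=(1,9,5,13) → FL=S FR=W RL=S RR=W
cmd 8: advance +12 → t=90, phase=(13,5,1,9) → FL=W FR=S RL=S RR=W

after cmd 1 (t=17): FL=S FR=W RL=W RR=S
after cmd 2 (t=20): FL=W FR=W RL=W RR=S
after cmd 3 (t=32): FL=S FR=W RL=W RR=W
after cmd 4 (t=40): FL=W FR=S RL=W RR=W
after cmd 5 (t=56): FL=W FR=S RL=W RR=W
after cmd 6 (t=67): FL=W FR=W RL=W RR=S
after cmd 7 (t=78): FL=S FR=W RL=S RR=W
after cmd 8 (t=90): FL=W FR=S RL=S RR=W
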